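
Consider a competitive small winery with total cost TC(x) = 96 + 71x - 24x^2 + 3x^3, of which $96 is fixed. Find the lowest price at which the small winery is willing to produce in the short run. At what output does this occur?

$23 per unit, at x = 4

Short-run supply begins at min AVC. From VC = 71x - 24x^2 + 3x^3, AVC = 71 - 24x + 3x^2.
dAVC/dx = -24 + 6x = 0 gives x = 4. min AVC = 71 - 24·4 + 3·4^2 = 23.
For P < $23 the firm produces nothing.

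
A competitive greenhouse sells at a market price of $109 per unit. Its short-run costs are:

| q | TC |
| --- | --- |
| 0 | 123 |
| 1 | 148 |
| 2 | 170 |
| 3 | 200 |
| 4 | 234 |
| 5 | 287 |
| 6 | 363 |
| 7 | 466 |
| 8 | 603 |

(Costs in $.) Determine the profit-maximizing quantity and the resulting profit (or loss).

q = 7; profit = $297

Profit at each row (π = 109q − TC): q=0: -123; q=1: -39; q=2: 48; q=3: 127; q=4: 202; q=5: 258; q=6: 291; q=7: 297; q=8: 269.
Profit is maximized at q = 7. AVC there is 343/7 = $49 ≤ P, so producing beats shutting down (which would give -$123).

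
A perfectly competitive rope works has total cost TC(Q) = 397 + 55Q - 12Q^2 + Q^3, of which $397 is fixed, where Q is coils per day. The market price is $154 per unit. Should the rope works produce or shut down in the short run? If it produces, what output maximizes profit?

Produce at Q = 11

Strip out fixed cost: VC = 55Q - 12Q^2 + Q^3. Then AVC = 55 - 12Q + Q^2 and MC = 55 - 24Q + 3Q^2.
AVC is minimized where dAVC/dQ = -12 + 2Q = 0, at Q = 6; min AVC = 55 - 12·6 + 6^2 = $19.
Because $154 ≥ $19, revenue can cover variable cost; the firm operates.
Set P = MC: 154 = 55 - 24Q + 3Q^2 → -99 - 24Q + 3Q^2 = 0. The roots are Q = -3 and Q = 11; the profit-maximizing output is on the rising part of MC, so Q* = 11.
Check: AVC at Q = 11 is $44 ≤ P, so revenue covers variable cost.
Profit = P·Q − TC = 154·11 − 881 = $813.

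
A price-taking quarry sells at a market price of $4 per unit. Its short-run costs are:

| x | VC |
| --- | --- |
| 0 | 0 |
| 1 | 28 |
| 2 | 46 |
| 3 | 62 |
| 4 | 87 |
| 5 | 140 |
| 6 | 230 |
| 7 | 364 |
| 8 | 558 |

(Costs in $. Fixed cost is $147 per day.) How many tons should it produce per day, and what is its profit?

x = 0 (shut down); profit = -$147

Profit at each row (π = 4x − TC): x=0: -147; x=1: -171; x=2: -185; x=3: -197; x=4: -218; x=5: -267; x=6: -353; x=7: -483; x=8: -673.
Profit is highest at x = 0. Equivalently, the lowest AVC in the table is 62/3 ≈ $20.67 at x = 3, and P = $4 falls below it — price never covers variable cost, so the firm shuts down and loses only its fixed cost.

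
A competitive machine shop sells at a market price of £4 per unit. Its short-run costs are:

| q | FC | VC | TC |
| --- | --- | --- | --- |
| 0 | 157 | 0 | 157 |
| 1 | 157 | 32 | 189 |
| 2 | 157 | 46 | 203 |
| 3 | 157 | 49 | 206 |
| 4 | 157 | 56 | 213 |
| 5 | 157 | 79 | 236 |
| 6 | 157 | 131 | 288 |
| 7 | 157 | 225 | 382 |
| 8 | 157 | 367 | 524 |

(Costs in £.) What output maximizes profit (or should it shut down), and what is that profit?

Compute π = P·q − TC at each output: q=0: -157; q=1: -185; q=2: -195; q=3: -194; q=4: -197; q=5: -216; q=6: -264; q=7: -354; q=8: -492.
Profit is highest at q = 0. Equivalently, the lowest AVC in the table is 56/4 ≈ £14 at q = 4, and P = £4 falls below it — price never covers variable cost, so the firm shuts down and loses only its fixed cost.

q = 0 (shut down); profit = -£157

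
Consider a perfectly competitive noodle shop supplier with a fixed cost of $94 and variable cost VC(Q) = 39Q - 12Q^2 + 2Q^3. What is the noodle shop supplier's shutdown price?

The shutdown price is the minimum of AVC. VC = 39Q - 12Q^2 + 2Q^3, so AVC = 39 - 12Q + 2Q^2.
dAVC/dQ = -12 + 4Q = 0 gives Q = 3. min AVC = 39 - 12·3 + 2·3^2 = 21.
The firm shuts down for any P below $21.

$21 per unit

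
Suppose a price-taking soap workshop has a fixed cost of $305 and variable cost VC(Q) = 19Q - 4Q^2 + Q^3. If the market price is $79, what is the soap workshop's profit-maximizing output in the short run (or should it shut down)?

Produce at Q = 6

From TC, MC = TC'(Q) = 19 - 8Q + 3Q^2 and AVC = VC/Q = 19 - 4Q + Q^2.
AVC hits its minimum where MC = AVC, at Q = 2, giving min AVC = 19 - 4·2 + 2^2 = $15.
P = $79 exceeds min AVC = $15, so the firm stays open.
Solving P = MC: -60 - 8Q + 3Q^2 = 0 ⇒ Q = -10/3 or 6. On the upward-sloping branch, Q* = 6.
Check: AVC at Q = 6 is $31 ≤ P, so revenue covers variable cost.
Profit = P·Q − TC = 79·6 − 491 = -$17, a loss, but smaller than the $305 fixed cost the firm would lose by shutting down.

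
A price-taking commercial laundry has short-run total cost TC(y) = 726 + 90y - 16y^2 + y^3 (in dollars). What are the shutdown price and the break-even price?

Shutdown price = $26; break-even price = $101

AVC = 90 - 16y + y^2; minimized at y = 8, giving min AVC = $26. That is the shutdown price.
ATC = 726/y + 90 - 16y + y^2. Setting dATC/dy = −726/y^2 − 16 + 2y = 0 gives y = 11 (since 2·11^3 − 16·11^2 = 726).
min ATC = 726/11 + 90 − 16·11 + 11^2 = $101. That is the break-even price.
For $26 ≤ P < $101 the firm produces at a loss; below $26 it shuts down.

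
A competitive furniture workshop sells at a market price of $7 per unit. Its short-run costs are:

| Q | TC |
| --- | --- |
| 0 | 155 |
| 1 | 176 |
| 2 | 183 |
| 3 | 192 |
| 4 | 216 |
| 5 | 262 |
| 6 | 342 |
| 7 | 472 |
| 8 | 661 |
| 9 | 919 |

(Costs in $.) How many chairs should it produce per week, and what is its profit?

Compute π = P·Q − TC at each output: Q=0: -155; Q=1: -169; Q=2: -169; Q=3: -171; Q=4: -188; Q=5: -227; Q=6: -300; Q=7: -423; Q=8: -605; Q=9: -856.
Profit is highest at Q = 0. Equivalently, the lowest AVC in the table is 37/3 ≈ $12.33 at Q = 3, and P = $7 falls below it — price never covers variable cost, so the firm shuts down and loses only its fixed cost.

Q = 0 (shut down); profit = -$155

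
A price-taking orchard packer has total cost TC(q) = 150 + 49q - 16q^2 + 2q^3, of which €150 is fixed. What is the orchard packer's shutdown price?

€17 per unit

The shutdown price is the minimum of AVC. VC = 49q - 16q^2 + 2q^3, so AVC = 49 - 16q + 2q^2.
dAVC/dq = -16 + 4q = 0 gives q = 4. min AVC = 49 - 16·4 + 2·4^2 = 17.
So the shutdown price is €17.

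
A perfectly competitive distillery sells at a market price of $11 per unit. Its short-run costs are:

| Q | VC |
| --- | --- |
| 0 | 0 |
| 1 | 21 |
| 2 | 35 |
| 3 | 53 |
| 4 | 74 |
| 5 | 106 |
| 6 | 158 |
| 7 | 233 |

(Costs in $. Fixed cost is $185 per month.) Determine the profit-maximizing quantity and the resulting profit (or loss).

Profit at each row (π = 11Q − TC): Q=0: -185; Q=1: -195; Q=2: -198; Q=3: -205; Q=4: -215; Q=5: -236; Q=6: -277; Q=7: -341.
Profit is highest at Q = 0. Equivalently, the lowest AVC in the table is 35/2 ≈ $17.50 at Q = 2, and P = $11 falls below it — price never covers variable cost, so the firm shuts down and loses only its fixed cost.

Q = 0 (shut down); profit = -$185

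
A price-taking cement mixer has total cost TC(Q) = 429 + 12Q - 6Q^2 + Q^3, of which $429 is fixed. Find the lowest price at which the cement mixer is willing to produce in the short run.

The shutdown price is the minimum of AVC. VC = 12Q - 6Q^2 + Q^3, so AVC = 12 - 6Q + Q^2.
At the minimum of AVC, MC = AVC. MC = 12 - 12Q + 3Q^2; setting MC = AVC gives 2Q^2 - 6Q = 0, so Q = 3. min AVC = 3.
So the shutdown price is $3.

$3 per unit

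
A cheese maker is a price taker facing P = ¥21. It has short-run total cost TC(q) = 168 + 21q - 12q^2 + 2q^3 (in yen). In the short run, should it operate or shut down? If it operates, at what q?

Strip out fixed cost: VC = 21q - 12q^2 + 2q^3. Then AVC = 21 - 12q + 2q^2 and MC = 21 - 24q + 6q^2.
AVC is minimized where dAVC/dq = -12 + 4q = 0, at q = 3; min AVC = 21 - 12·3 + 2·3^2 = ¥3.
P = ¥21 exceeds min AVC = ¥3, so the firm stays open.
Solving P = MC: -24q + 6q^2 = 0 ⇒ q = 0 or 4. On the upward-sloping branch, q* = 4.
Check: AVC at q = 4 is ¥5 ≤ P, so revenue covers variable cost.
Profit = P·q − TC = 21·4 − 188 = -¥104, a loss, but smaller than the ¥168 fixed cost the firm would lose by shutting down.

Produce at q = 4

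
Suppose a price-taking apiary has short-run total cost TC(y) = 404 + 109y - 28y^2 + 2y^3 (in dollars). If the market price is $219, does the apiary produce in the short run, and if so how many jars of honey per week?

Produce at y = 11

From TC, MC = TC'(y) = 109 - 56y + 6y^2 and AVC = VC/y = 109 - 28y + 2y^2.
The AVC parabola has its vertex at y = 28/4 = 7, where AVC = 109 - 28·7 + 2·7^2 = $11.
P = $219 exceeds min AVC = $11, so the firm stays open.
Solving P = MC: -110 - 56y + 6y^2 = 0 ⇒ y = -5/3 or 11. On the upward-sloping branch, y* = 11.
Check: AVC at y = 11 is $43 ≤ P, so revenue covers variable cost.
Profit = P·y − TC = 219·11 − 877 = $1532.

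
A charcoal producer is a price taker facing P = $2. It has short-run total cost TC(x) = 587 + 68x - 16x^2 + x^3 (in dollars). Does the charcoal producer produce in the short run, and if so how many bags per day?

Shut down

From TC, MC = TC'(x) = 68 - 32x + 3x^2 and AVC = VC/x = 68 - 16x + x^2.
AVC is minimized where dAVC/dx = -16 + 2x = 0, at x = 8; min AVC = 68 - 16·8 + 8^2 = $4.
P = $2 lies below min AVC = $4; no output level covers variable cost.
Shutting down limits the loss to fixed cost, $587.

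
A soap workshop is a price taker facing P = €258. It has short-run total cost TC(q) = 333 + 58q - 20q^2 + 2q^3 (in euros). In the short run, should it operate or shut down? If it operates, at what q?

From TC, MC = TC'(q) = 58 - 40q + 6q^2 and AVC = VC/q = 58 - 20q + 2q^2.
AVC hits its minimum where MC = AVC, at q = 5, giving min AVC = 58 - 20·5 + 2·5^2 = €8.
Because €258 ≥ €8, revenue can cover variable cost; the firm operates.
Solving P = MC: -200 - 40q + 6q^2 = 0 ⇒ q = -10/3 or 10. On the upward-sloping branch, q* = 10.
Check: AVC at q = 10 is €58 ≤ P, so revenue covers variable cost.
Profit = P·q − TC = 258·10 − 913 = €1667.

Produce at q = 10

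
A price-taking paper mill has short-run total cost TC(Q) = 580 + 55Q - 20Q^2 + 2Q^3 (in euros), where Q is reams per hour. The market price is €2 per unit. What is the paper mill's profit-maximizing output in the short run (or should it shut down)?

Shut down

Variable cost is VC = 55Q - 20Q^2 + 2Q^3, so AVC = VC/Q = 55 - 20Q + 2Q^2 and MC = dTC/dQ = 55 - 40Q + 6Q^2.
AVC hits its minimum where MC = AVC, at Q = 5, giving min AVC = 55 - 20·5 + 2·5^2 = €5.
With P < min AVC (€2 < €5), every unit sold adds to the loss.
The firm minimizes its loss by shutting down and losing only its fixed cost of €580.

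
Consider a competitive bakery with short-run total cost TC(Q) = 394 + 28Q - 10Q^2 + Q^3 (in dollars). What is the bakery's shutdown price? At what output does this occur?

$3 per unit, at Q = 5

The shutdown price is the minimum of AVC. VC = 28Q - 10Q^2 + Q^3, so AVC = 28 - 10Q + Q^2.
At the minimum of AVC, MC = AVC. MC = 28 - 20Q + 3Q^2; setting MC = AVC gives 2Q^2 - 10Q = 0, so Q = 5. min AVC = 3.
For P < $3 the firm produces nothing.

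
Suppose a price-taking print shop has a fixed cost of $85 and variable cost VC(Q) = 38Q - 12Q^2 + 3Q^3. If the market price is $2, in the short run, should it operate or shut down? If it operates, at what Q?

Shut down

Variable cost is VC = 38Q - 12Q^2 + 3Q^3, so AVC = VC/Q = 38 - 12Q + 3Q^2 and MC = dTC/dQ = 38 - 24Q + 9Q^2.
AVC hits its minimum where MC = AVC, at Q = 2, giving min AVC = 38 - 12·2 + 3·2^2 = $26.
Since P = $2 < min AVC = $26, price fails to cover variable cost at any output.
The firm minimizes its loss by shutting down and losing only its fixed cost of $85.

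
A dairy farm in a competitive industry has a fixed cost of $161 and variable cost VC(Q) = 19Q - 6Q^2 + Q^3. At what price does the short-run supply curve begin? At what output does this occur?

The firm shuts down when price falls below the minimum of average variable cost. AVC = VC/Q = 19 - 6Q + Q^2.
At the minimum of AVC, MC = AVC. MC = 19 - 12Q + 3Q^2; setting MC = AVC gives 2Q^2 - 6Q = 0, so Q = 3. min AVC = 10.
For P < $10 the firm produces nothing.

$10 per unit, at Q = 3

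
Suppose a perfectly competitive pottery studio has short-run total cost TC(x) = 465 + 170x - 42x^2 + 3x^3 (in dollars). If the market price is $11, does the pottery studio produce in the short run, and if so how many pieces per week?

From TC, MC = TC'(x) = 170 - 84x + 9x^2 and AVC = VC/x = 170 - 42x + 3x^2.
AVC hits its minimum where MC = AVC, at x = 7, giving min AVC = 170 - 42·7 + 3·7^2 = $23.
P = $11 lies below min AVC = $23; no output level covers variable cost.
Best response: produce nothing and absorb the $465 fixed cost.

Shut down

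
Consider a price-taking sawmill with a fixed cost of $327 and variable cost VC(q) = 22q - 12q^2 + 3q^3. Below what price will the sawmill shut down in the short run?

Short-run supply begins at min AVC. From VC = 22q - 12q^2 + 3q^3, AVC = 22 - 12q + 3q^2.
At the minimum of AVC, MC = AVC. MC = 22 - 24q + 9q^2; setting MC = AVC gives 6q^2 - 12q = 0, so q = 2. min AVC = 10.
For P < $10 the firm produces nothing.

$10 per unit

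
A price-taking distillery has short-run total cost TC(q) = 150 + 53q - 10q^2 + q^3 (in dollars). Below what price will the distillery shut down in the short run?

$28 per unit

Short-run supply begins at min AVC. From VC = 53q - 10q^2 + q^3, AVC = 53 - 10q + q^2.
dAVC/dq = -10 + 2q = 0 gives q = 5. min AVC = 53 - 10·5 + 5^2 = 28.
For P < $28 the firm produces nothing.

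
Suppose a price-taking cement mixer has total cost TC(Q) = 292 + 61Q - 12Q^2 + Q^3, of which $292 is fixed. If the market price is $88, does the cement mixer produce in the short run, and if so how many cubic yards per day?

From TC, MC = TC'(Q) = 61 - 24Q + 3Q^2 and AVC = VC/Q = 61 - 12Q + Q^2.
The AVC parabola has its vertex at Q = 12/2 = 6, where AVC = 61 - 12·6 + 6^2 = $25.
Because $88 ≥ $25, revenue can cover variable cost; the firm operates.
Solving P = MC: -27 - 24Q + 3Q^2 = 0 ⇒ Q = -1 or 9. On the upward-sloping branch, Q* = 9.
Check: AVC at Q = 9 is $34 ≤ P, so revenue covers variable cost.
Profit = P·Q − TC = 88·9 − 598 = $194.

Produce at Q = 9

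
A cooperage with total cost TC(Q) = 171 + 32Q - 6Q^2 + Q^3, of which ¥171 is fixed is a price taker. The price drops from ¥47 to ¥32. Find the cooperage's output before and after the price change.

Output falls from 5 to 4

AVC = 32 - 6Q + Q^2, minimized at Q = 3 where min AVC = ¥23. MC = 32 - 12Q + 3Q^2.
At P = ¥47 ≥ min AVC, set P = MC on the rising branch: Q = 5.
At P = ¥32 ≥ min AVC, set P = MC: Q = 4. The firm stays open but cuts output.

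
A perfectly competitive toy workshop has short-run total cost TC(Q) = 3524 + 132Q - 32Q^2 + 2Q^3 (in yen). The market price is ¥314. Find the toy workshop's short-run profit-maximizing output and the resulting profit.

AVC = 132 - 32Q + 2Q^2 has its minimum ¥4 at Q = 8; price ¥314 clears that bar, so the firm operates.
With MC = 132 - 64Q + 6Q^2, P = MC on the upward-sloping part at Q* = 13.
TR = 314·13 = 4082. TC = 3524 + 702 = 4226. Profit = 4082 − 4226 = -¥144.
By producing, the firm covers all variable cost plus ¥3380 of fixed cost; shutting down would lose the full ¥3524.

Profit = -¥144 at Q = 13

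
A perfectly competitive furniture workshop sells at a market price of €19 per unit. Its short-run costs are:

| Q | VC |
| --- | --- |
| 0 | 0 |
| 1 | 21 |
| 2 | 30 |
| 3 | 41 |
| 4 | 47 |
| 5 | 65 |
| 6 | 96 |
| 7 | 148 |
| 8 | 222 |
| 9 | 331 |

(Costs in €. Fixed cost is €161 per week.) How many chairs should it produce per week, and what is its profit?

Profit at each row (π = 19Q − TC): Q=0: -161; Q=1: -163; Q=2: -153; Q=3: -145; Q=4: -132; Q=5: -131; Q=6: -143; Q=7: -176; Q=8: -231; Q=9: -321.
Profit is maximized at Q = 5. AVC there is 65/5 = €13 ≤ P, so producing beats shutting down (which would give -€161).

Q = 5; profit = -€131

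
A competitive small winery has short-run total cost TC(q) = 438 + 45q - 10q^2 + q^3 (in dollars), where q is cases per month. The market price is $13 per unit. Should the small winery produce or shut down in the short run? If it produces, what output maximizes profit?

Shut down

Strip out fixed cost: VC = 45q - 10q^2 + q^3. Then AVC = 45 - 10q + q^2 and MC = 45 - 20q + 3q^2.
AVC is minimized where dAVC/dq = -10 + 2q = 0, at q = 5; min AVC = 45 - 10·5 + 5^2 = $20.
P = $13 lies below min AVC = $20; no output level covers variable cost.
Best response: produce nothing and absorb the $438 fixed cost.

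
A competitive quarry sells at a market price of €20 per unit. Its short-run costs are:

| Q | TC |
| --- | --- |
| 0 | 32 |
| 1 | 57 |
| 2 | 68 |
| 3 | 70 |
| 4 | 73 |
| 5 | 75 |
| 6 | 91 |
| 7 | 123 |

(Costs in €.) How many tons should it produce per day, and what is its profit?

Compute π = P·Q − TC at each output: Q=0: -32; Q=1: -37; Q=2: -28; Q=3: -10; Q=4: 7; Q=5: 25; Q=6: 29; Q=7: 17.
Profit is maximized at Q = 6. AVC there is 59/6 = €9.83 ≤ P, so producing beats shutting down (which would give -€32).

Q = 6; profit = €29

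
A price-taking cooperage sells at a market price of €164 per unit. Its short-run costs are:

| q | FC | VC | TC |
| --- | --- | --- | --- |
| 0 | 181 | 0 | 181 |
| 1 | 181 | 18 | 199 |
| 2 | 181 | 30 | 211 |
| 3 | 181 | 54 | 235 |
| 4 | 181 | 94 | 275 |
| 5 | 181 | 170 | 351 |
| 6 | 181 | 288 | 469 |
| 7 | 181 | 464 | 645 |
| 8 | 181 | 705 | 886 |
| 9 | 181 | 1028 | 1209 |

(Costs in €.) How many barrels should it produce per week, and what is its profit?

q = 6; profit = €515

Tabulate TR − TC: q=0: -181; q=1: -35; q=2: 117; q=3: 257; q=4: 381; q=5: 469; q=6: 515; q=7: 503; q=8: 426; q=9: 267.
Profit is maximized at q = 6. AVC there is 288/6 = €48 ≤ P, so producing beats shutting down (which would give -€181).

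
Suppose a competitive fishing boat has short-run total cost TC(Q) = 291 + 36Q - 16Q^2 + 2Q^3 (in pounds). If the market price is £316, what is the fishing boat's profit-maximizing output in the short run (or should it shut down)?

Strip out fixed cost: VC = 36Q - 16Q^2 + 2Q^3. Then AVC = 36 - 16Q + 2Q^2 and MC = 36 - 32Q + 6Q^2.
AVC hits its minimum where MC = AVC, at Q = 4, giving min AVC = 36 - 16·4 + 2·4^2 = £4.
Since P = £316 ≥ min AVC = £4, price covers variable cost and the firm should produce.
Set P = MC: 316 = 36 - 32Q + 6Q^2 → -280 - 32Q + 6Q^2 = 0. The roots are Q = -14/3 and Q = 10; the profit-maximizing output is on the rising part of MC, so Q* = 10.
Check: AVC at Q = 10 is £76 ≤ P, so revenue covers variable cost.
Profit = P·Q − TC = 316·10 − 1051 = £2109.

Produce at Q = 10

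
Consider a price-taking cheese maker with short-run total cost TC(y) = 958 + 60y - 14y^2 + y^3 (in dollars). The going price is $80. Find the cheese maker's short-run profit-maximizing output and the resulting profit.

AVC = 60 - 14y + y^2 has its minimum $11 at y = 7; price $80 clears that bar, so the firm operates.
With MC = 60 - 28y + 3y^2, P = MC on the upward-sloping part at y* = 10.
TR = 80·10 = 800. TC = 958 + 200 = 1158. Profit = 800 − 1158 = -$358.
By producing, the firm covers all variable cost plus $600 of fixed cost; shutting down would lose the full $958.

Profit = -$358 at y = 10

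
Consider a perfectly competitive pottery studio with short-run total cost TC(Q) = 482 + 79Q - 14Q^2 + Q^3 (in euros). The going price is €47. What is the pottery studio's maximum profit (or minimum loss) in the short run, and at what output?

Profit = -€354 at Q = 8

AVC = 79 - 14Q + Q^2; min AVC = €30 at Q = 7. Since P = €47 ≥ min AVC, the firm produces.
MC = 79 - 28Q + 3Q^2. Setting P = MC and taking the root on the rising branch gives Q* = 8.
TR = 47·8 = 376. TC = 482 + 248 = 730. Profit = 376 − 730 = -€354.
Shutting down would mean losing the fixed cost of €482, so operating at a loss of €354 is better by €128.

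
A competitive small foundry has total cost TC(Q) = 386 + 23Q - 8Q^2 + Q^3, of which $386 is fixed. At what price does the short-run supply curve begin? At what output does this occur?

$7 per unit, at Q = 4

Short-run supply begins at min AVC. From VC = 23Q - 8Q^2 + Q^3, AVC = 23 - 8Q + Q^2.
At the minimum of AVC, MC = AVC. MC = 23 - 16Q + 3Q^2; setting MC = AVC gives 2Q^2 - 8Q = 0, so Q = 4. min AVC = 7.
So the shutdown price is $7.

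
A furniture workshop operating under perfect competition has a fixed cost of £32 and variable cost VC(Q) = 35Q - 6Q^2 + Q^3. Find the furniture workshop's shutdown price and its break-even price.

Shutdown price = min AVC. AVC = 35 - 6Q + Q^2, with vertex at Q = 3 and minimum £26.
ATC = 32/Q + 35 - 6Q + Q^2. Setting dATC/dQ = −32/Q^2 − 6 + 2Q = 0 gives Q = 4 (since 2·4^3 − 6·4^2 = 32).
min ATC = 32/4 + 35 − 6·4 + 4^2 = £35. That is the break-even price.
Between these two prices the firm operates at a loss; above £35 it earns a profit.

Shutdown price = £26; break-even price = £35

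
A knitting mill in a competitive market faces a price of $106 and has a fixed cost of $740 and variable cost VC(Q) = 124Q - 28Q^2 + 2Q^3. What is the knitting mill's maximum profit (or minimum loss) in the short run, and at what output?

AVC = 124 - 28Q + 2Q^2; min AVC = $26 at Q = 7. Since P = $106 ≥ min AVC, the firm produces.
With MC = 124 - 56Q + 6Q^2, P = MC on the upward-sloping part at Q* = 9.
TR = 106·9 = 954. TC = 740 + 306 = 1046. Profit = 954 − 1046 = -$92.
Shutting down would mean losing the fixed cost of $740, so operating at a loss of $92 is better by $648.

Profit = -$92 at Q = 9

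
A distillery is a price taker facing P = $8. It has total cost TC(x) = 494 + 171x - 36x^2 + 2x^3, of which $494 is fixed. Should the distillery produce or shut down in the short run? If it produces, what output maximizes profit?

Shut down

From TC, MC = TC'(x) = 171 - 72x + 6x^2 and AVC = VC/x = 171 - 36x + 2x^2.
AVC hits its minimum where MC = AVC, at x = 9, giving min AVC = 171 - 36·9 + 2·9^2 = $9.
P = $8 lies below min AVC = $9; no output level covers variable cost.
Shutting down limits the loss to fixed cost, $494.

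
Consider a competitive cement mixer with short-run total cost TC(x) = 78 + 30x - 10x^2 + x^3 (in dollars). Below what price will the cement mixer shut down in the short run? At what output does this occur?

The shutdown price is the minimum of AVC. VC = 30x - 10x^2 + x^3, so AVC = 30 - 10x + x^2.
At the minimum of AVC, MC = AVC. MC = 30 - 20x + 3x^2; setting MC = AVC gives 2x^2 - 10x = 0, so x = 5. min AVC = 5.
The firm shuts down for any P below $5.

$5 per unit, at x = 5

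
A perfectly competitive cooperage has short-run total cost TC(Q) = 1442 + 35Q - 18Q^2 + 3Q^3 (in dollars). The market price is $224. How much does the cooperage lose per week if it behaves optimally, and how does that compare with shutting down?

Profit = -$266 at Q = 7

AVC = 35 - 18Q + 3Q^2 has its minimum $8 at Q = 3; price $224 clears that bar, so the firm operates.
MC = 35 - 36Q + 9Q^2. Setting P = MC and taking the root on the rising branch gives Q* = 7.
TR = 224·7 = 1568. TC = 1442 + 392 = 1834. Profit = 1568 − 1834 = -$266.
By producing, the firm covers all variable cost plus $1176 of fixed cost; shutting down would lose the full $1442.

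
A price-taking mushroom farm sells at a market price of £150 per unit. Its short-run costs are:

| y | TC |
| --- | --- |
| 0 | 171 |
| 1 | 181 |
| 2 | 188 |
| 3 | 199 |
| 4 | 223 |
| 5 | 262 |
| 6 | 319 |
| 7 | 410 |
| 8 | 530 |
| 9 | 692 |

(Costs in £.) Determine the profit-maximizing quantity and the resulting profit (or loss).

y = 8; profit = £670

Profit at each row (π = 150y − TC): y=0: -171; y=1: -31; y=2: 112; y=3: 251; y=4: 377; y=5: 488; y=6: 581; y=7: 640; y=8: 670; y=9: 658.
Profit is maximized at y = 8. AVC there is 359/8 = £44.88 ≤ P, so producing beats shutting down (which would give -£171).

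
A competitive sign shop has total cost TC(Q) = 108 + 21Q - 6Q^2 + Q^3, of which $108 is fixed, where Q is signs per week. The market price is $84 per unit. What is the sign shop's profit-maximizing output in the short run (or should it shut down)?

Strip out fixed cost: VC = 21Q - 6Q^2 + Q^3. Then AVC = 21 - 6Q + Q^2 and MC = 21 - 12Q + 3Q^2.
AVC hits its minimum where MC = AVC, at Q = 3, giving min AVC = 21 - 6·3 + 3^2 = $12.
Since P = $84 ≥ min AVC = $12, price covers variable cost and the firm should produce.
Solving P = MC: -63 - 12Q + 3Q^2 = 0 ⇒ Q = -3 or 7. On the upward-sloping branch, Q* = 7.
Check: AVC at Q = 7 is $28 ≤ P, so revenue covers variable cost.
Profit = P·Q − TC = 84·7 − 304 = $284.

Produce at Q = 7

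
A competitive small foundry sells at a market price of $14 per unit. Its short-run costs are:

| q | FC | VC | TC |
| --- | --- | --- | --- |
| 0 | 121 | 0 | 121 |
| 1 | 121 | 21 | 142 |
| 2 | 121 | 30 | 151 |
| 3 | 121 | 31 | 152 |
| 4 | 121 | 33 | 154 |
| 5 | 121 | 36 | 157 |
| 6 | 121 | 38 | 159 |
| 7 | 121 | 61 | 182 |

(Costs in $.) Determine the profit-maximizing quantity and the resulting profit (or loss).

q = 6; profit = -$75

Compute π = P·q − TC at each output: q=0: -121; q=1: -128; q=2: -123; q=3: -110; q=4: -98; q=5: -87; q=6: -75; q=7: -84.
Profit is maximized at q = 6. AVC there is 38/6 = $6.33 ≤ P, so producing beats shutting down (which would give -$121).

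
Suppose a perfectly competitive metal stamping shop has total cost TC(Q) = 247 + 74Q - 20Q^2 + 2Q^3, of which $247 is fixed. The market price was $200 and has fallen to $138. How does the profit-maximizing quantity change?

AVC = 74 - 20Q + 2Q^2, minimized at Q = 5 where min AVC = $24. MC = 74 - 40Q + 6Q^2.
At P = $200 ≥ min AVC, set P = MC on the rising branch: Q = 9.
At P = $138 ≥ min AVC, set P = MC: Q = 8. The firm stays open but cuts output.

Output falls from 9 to 8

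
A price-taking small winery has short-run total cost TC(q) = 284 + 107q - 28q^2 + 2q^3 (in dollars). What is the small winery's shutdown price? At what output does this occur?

$9 per unit, at q = 7

Short-run supply begins at min AVC. From VC = 107q - 28q^2 + 2q^3, AVC = 107 - 28q + 2q^2.
dAVC/dq = -28 + 4q = 0 gives q = 7. min AVC = 107 - 28·7 + 2·7^2 = 9.
The firm shuts down for any P below $9.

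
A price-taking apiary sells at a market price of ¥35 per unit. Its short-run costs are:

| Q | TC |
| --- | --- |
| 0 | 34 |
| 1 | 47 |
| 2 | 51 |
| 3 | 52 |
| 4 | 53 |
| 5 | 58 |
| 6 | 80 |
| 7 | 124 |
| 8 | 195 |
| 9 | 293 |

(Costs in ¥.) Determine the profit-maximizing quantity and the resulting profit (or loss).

Compute π = P·Q − TC at each output: Q=0: -34; Q=1: -12; Q=2: 19; Q=3: 53; Q=4: 87; Q=5: 117; Q=6: 130; Q=7: 121; Q=8: 85; Q=9: 22.
Profit is maximized at Q = 6. AVC there is 46/6 = ¥7.67 ≤ P, so producing beats shutting down (which would give -¥34).

Q = 6; profit = ¥130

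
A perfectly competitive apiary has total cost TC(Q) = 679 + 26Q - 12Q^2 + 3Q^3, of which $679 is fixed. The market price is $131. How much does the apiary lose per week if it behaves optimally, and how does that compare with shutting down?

Profit = -$229 at Q = 5

AVC = 26 - 12Q + 3Q^2; min AVC = $14 at Q = 2. Since P = $131 ≥ min AVC, the firm produces.
MC = 26 - 24Q + 9Q^2. Setting P = MC and taking the root on the rising branch gives Q* = 5.
TR = 131·5 = 655. TC = 679 + 205 = 884. Profit = 655 − 884 = -$229.
That loss of $229 beats the $679 the firm would lose by shutting down; producing recovers $450 of fixed cost.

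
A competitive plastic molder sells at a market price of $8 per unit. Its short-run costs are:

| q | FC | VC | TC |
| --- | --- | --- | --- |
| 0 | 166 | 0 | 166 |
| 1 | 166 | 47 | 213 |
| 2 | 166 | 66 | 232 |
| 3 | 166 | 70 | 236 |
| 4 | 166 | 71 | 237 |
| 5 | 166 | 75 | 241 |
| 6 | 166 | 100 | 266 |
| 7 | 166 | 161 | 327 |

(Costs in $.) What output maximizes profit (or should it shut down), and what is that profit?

Tabulate TR − TC: q=0: -166; q=1: -205; q=2: -216; q=3: -212; q=4: -205; q=5: -201; q=6: -218; q=7: -271.
Profit is highest at q = 0. Equivalently, the lowest AVC in the table is 75/5 ≈ $15 at q = 5, and P = $8 falls below it — price never covers variable cost, so the firm shuts down and loses only its fixed cost.

q = 0 (shut down); profit = -$166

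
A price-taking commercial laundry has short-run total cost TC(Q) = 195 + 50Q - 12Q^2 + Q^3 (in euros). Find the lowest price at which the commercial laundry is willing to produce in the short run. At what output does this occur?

The firm shuts down when price falls below the minimum of average variable cost. AVC = VC/Q = 50 - 12Q + Q^2.
At the minimum of AVC, MC = AVC. MC = 50 - 24Q + 3Q^2; setting MC = AVC gives 2Q^2 - 12Q = 0, so Q = 6. min AVC = 14.
For P < €14 the firm produces nothing.

€14 per unit, at Q = 6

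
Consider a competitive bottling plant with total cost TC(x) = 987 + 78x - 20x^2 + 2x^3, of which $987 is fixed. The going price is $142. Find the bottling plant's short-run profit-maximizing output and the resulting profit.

Profit = -$219 at x = 8

AVC = 78 - 20x + 2x^2 has its minimum $28 at x = 5; price $142 clears that bar, so the firm operates.
MC = 78 - 40x + 6x^2. Setting P = MC and taking the root on the rising branch gives x* = 8.
TR = 142·8 = 1136. TC = 987 + 368 = 1355. Profit = 1136 − 1355 = -$219.
Shutting down would mean losing the fixed cost of $987, so operating at a loss of $219 is better by $768.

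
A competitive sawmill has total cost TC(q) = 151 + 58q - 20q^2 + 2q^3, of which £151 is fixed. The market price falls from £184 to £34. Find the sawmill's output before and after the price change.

AVC = 58 - 20q + 2q^2, minimized at q = 5 where min AVC = £8. MC = 58 - 40q + 6q^2.
With P = £184 above the shutdown price, P = MC gives q = 9.
At P = £34 ≥ min AVC, set P = MC: q = 6. The firm stays open but cuts output.

Output falls from 9 to 6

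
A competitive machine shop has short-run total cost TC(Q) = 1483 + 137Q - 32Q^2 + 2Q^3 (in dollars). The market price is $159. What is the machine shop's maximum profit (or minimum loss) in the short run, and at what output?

Profit = -$31 at Q = 11

AVC = 137 - 32Q + 2Q^2; min AVC = $9 at Q = 8. Since P = $159 ≥ min AVC, the firm produces.
With MC = 137 - 64Q + 6Q^2, P = MC on the upward-sloping part at Q* = 11.
TR = 159·11 = 1749. TC = 1483 + 297 = 1780. Profit = 1749 − 1780 = -$31.
By producing, the firm covers all variable cost plus $1452 of fixed cost; shutting down would lose the full $1483.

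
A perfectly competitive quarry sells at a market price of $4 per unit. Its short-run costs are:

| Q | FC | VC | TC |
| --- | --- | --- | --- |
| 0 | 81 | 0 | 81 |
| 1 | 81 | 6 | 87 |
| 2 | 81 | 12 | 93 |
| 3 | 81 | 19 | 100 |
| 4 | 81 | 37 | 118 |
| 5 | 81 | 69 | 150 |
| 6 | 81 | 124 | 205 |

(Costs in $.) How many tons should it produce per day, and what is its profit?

Compute π = P·Q − TC at each output: Q=0: -81; Q=1: -83; Q=2: -85; Q=3: -88; Q=4: -102; Q=5: -130; Q=6: -181.
Profit is highest at Q = 0. Equivalently, the lowest AVC in the table is 6/1 ≈ $6 at Q = 1, and P = $4 falls below it — price never covers variable cost, so the firm shuts down and loses only its fixed cost.

Q = 0 (shut down); profit = -$81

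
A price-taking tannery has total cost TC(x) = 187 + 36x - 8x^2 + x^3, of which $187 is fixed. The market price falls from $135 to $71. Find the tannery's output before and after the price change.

Output falls from 9 to 7

AVC = 36 - 8x + x^2, minimized at x = 4 where min AVC = $20. MC = 36 - 16x + 3x^2.
With P = $135 above the shutdown price, P = MC gives x = 9.
At P = $71 ≥ min AVC, set P = MC: x = 7. The firm stays open but cuts output.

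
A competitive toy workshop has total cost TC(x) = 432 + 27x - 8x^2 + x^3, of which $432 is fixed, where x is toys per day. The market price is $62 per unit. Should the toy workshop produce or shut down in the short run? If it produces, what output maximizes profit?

From TC, MC = TC'(x) = 27 - 16x + 3x^2 and AVC = VC/x = 27 - 8x + x^2.
The AVC parabola has its vertex at x = 8/2 = 4, where AVC = 27 - 8·4 + 4^2 = $11.
P = $62 exceeds min AVC = $11, so the firm stays open.
Set P = MC: 62 = 27 - 16x + 3x^2 → -35 - 16x + 3x^2 = 0. The roots are x = -5/3 and x = 7; the profit-maximizing output is on the rising part of MC, so x* = 7.
Check: AVC at x = 7 is $20 ≤ P, so revenue covers variable cost.
Profit = P·x − TC = 62·7 − 572 = -$138, a loss, but smaller than the $432 fixed cost the firm would lose by shutting down.

Produce at x = 7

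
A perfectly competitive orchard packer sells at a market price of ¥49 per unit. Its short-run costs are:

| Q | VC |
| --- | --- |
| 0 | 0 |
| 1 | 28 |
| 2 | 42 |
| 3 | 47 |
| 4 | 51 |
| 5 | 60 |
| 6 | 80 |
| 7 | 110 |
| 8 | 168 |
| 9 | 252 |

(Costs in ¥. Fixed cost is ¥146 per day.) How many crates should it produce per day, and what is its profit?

Q = 7; profit = ¥87

Profit at each row (π = 49Q − TC): Q=0: -146; Q=1: -125; Q=2: -90; Q=3: -46; Q=4: -1; Q=5: 39; Q=6: 68; Q=7: 87; Q=8: 78; Q=9: 43.
Profit is maximized at Q = 7. AVC there is 110/7 = ¥15.71 ≤ P, so producing beats shutting down (which would give -¥146).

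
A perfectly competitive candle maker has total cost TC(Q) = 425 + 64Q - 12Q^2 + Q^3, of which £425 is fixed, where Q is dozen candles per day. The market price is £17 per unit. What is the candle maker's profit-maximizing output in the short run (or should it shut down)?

From TC, MC = TC'(Q) = 64 - 24Q + 3Q^2 and AVC = VC/Q = 64 - 12Q + Q^2.
The AVC parabola has its vertex at Q = 12/2 = 6, where AVC = 64 - 12·6 + 6^2 = £28.
P = £17 lies below min AVC = £28; no output level covers variable cost.
The firm minimizes its loss by shutting down and losing only its fixed cost of £425.

Shut down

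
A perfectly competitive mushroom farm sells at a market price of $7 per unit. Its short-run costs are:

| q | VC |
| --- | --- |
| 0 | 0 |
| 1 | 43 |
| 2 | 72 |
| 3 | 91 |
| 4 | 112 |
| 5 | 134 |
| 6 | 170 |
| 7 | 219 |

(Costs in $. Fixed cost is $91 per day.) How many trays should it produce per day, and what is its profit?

q = 0 (shut down); profit = -$91

Tabulate TR − TC: q=0: -91; q=1: -127; q=2: -149; q=3: -161; q=4: -175; q=5: -190; q=6: -219; q=7: -261.
Profit is highest at q = 0. Equivalently, the lowest AVC in the table is 134/5 ≈ $26.80 at q = 5, and P = $7 falls below it — price never covers variable cost, so the firm shuts down and loses only its fixed cost.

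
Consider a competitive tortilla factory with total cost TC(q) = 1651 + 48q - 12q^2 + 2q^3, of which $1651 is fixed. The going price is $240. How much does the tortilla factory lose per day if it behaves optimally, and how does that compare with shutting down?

AVC = 48 - 12q + 2q^2; min AVC = $30 at q = 3. Since P = $240 ≥ min AVC, the firm produces.
MC = 48 - 24q + 6q^2. Setting P = MC and taking the root on the rising branch gives q* = 8.
TR = 240·8 = 1920. TC = 1651 + 640 = 2291. Profit = 1920 − 2291 = -$371.
That loss of $371 beats the $1651 the firm would lose by shutting down; producing recovers $1280 of fixed cost.

Profit = -$371 at q = 8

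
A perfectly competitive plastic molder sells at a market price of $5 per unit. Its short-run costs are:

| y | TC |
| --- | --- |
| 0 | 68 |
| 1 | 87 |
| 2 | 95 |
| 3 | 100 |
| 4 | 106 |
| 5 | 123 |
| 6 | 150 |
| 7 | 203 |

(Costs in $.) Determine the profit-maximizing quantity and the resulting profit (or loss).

y = 0 (shut down); profit = -$68

Tabulate TR − TC: y=0: -68; y=1: -82; y=2: -85; y=3: -85; y=4: -86; y=5: -98; y=6: -120; y=7: -168.
Profit is highest at y = 0. Equivalently, the lowest AVC in the table is 38/4 ≈ $9.50 at y = 4, and P = $5 falls below it — price never covers variable cost, so the firm shuts down and loses only its fixed cost.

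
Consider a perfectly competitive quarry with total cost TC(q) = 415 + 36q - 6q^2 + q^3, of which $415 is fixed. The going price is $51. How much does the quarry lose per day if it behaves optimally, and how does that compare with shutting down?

AVC = 36 - 6q + q^2; min AVC = $27 at q = 3. Since P = $51 ≥ min AVC, the firm produces.
With MC = 36 - 12q + 3q^2, P = MC on the upward-sloping part at q* = 5.
TR = 51·5 = 255. TC = 415 + 155 = 570. Profit = 255 − 570 = -$315.
That loss of $315 beats the $415 the firm would lose by shutting down; producing recovers $100 of fixed cost.

Profit = -$315 at q = 5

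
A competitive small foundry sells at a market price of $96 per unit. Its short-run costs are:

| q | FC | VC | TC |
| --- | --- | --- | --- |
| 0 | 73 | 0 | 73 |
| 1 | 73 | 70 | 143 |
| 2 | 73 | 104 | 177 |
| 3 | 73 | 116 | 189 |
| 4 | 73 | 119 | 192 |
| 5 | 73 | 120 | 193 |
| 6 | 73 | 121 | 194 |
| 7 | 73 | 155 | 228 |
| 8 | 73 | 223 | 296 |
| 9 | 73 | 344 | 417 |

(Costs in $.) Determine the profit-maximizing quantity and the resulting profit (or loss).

q = 8; profit = $472

Tabulate TR − TC: q=0: -73; q=1: -47; q=2: 15; q=3: 99; q=4: 192; q=5: 287; q=6: 382; q=7: 444; q=8: 472; q=9: 447.
Profit is maximized at q = 8. AVC there is 223/8 = $27.88 ≤ P, so producing beats shutting down (which would give -$73).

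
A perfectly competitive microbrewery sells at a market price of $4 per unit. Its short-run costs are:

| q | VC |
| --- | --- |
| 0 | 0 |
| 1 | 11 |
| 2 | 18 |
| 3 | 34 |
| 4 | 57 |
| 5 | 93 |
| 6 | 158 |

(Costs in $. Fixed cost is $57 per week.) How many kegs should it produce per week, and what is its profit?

q = 0 (shut down); profit = -$57

Tabulate TR − TC: q=0: -57; q=1: -64; q=2: -67; q=3: -79; q=4: -98; q=5: -130; q=6: -191.
Profit is highest at q = 0. Equivalently, the lowest AVC in the table is 18/2 ≈ $9 at q = 2, and P = $4 falls below it — price never covers variable cost, so the firm shuts down and loses only its fixed cost.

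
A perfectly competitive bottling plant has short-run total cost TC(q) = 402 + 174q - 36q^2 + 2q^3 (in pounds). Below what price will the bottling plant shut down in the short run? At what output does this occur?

The shutdown price is the minimum of AVC. VC = 174q - 36q^2 + 2q^3, so AVC = 174 - 36q + 2q^2.
dAVC/dq = -36 + 4q = 0 gives q = 9. min AVC = 174 - 36·9 + 2·9^2 = 12.
The firm shuts down for any P below £12.

£12 per unit, at q = 9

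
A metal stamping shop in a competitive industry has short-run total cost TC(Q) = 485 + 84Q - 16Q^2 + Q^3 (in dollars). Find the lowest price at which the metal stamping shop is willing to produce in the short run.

$20 per unit

The firm shuts down when price falls below the minimum of average variable cost. AVC = VC/Q = 84 - 16Q + Q^2.
At the minimum of AVC, MC = AVC. MC = 84 - 32Q + 3Q^2; setting MC = AVC gives 2Q^2 - 16Q = 0, so Q = 8. min AVC = 20.
The firm shuts down for any P below $20.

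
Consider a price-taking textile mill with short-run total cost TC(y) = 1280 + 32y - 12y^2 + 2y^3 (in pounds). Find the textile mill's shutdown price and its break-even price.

AVC = 32 - 12y + 2y^2; minimized at y = 3, giving min AVC = £14. That is the shutdown price.
ATC = 1280/y + 32 - 12y + 2y^2. Setting dATC/dy = −1280/y^2 − 12 + 4y = 0 gives y = 8 (since 4·8^3 − 12·8^2 = 1280).
min ATC = 1280/8 + 32 − 12·8 + 2·8^2 = £224. That is the break-even price.
For £14 ≤ P < £224 the firm produces at a loss; below £14 it shuts down.

Shutdown price = £14; break-even price = £224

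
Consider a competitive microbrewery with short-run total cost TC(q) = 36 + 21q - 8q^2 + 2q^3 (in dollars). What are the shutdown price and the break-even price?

AVC = 21 - 8q + 2q^2; minimized at q = 2, giving min AVC = $13. That is the shutdown price.
ATC = 36/q + 21 - 8q + 2q^2. Setting dATC/dq = −36/q^2 − 8 + 4q = 0 gives q = 3 (since 4·3^3 − 8·3^2 = 36).
min ATC = 36/3 + 21 − 8·3 + 2·3^2 = $27. That is the break-even price.
Between these two prices the firm operates at a loss; above $27 it earns a profit.

Shutdown price = $13; break-even price = $27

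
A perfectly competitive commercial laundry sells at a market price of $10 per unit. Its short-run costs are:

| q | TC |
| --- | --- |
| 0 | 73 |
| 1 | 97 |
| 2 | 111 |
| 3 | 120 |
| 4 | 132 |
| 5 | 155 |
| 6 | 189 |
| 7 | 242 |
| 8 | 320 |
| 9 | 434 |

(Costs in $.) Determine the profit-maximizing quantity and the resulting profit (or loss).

q = 0 (shut down); profit = -$73

Compute π = P·q − TC at each output: q=0: -73; q=1: -87; q=2: -91; q=3: -90; q=4: -92; q=5: -105; q=6: -129; q=7: -172; q=8: -240; q=9: -344.
Profit is highest at q = 0. Equivalently, the lowest AVC in the table is 59/4 ≈ $14.75 at q = 4, and P = $10 falls below it — price never covers variable cost, so the firm shuts down and loses only its fixed cost.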